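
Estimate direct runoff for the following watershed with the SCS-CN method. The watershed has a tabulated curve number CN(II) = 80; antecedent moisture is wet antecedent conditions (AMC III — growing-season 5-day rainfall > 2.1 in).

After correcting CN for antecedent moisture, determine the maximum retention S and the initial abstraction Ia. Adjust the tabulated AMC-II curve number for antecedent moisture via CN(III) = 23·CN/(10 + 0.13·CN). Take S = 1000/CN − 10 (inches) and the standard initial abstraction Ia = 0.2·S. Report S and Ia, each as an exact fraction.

S = 25/23 in ≈ 1.087 in; Ia = 5/23 in ≈ 0.217 in

CN(III) from CN(II)=80: (23·80)/(10 + 0.13·80) = 4600/51 ≈ 90.196
S = 1000/(4600/51) − 10 = 25/23 in ≈ 1.087 in
Ia = 0.2·(25/23) = 5/23 in ≈ 0.217 in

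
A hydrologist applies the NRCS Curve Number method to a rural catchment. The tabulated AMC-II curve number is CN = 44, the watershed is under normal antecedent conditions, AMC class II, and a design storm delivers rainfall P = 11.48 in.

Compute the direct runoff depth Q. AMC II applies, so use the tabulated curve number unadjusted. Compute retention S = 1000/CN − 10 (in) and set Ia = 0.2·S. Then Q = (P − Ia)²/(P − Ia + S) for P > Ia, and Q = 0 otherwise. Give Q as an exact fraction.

Average conditions: CN = 44 (no AMC adjustment).
Max retention: S = 1000/44 − 10 = 140/11 in (≈ 12.727 in)
Initial abstraction Ia = S/5 = (140/11)/5 = 28/11 ≈ 2.545 in
Since P=11.480 > Ia=2.545: effective rainfall P−Ia = 2457/275 in
Q = (2457/275)²/((2457/275) + 140/11) = (6036849/75625)/(5957/275) = 862407/234025 in ≈ 3.685 in

Q = 862407/234025 in ≈ 3.685 in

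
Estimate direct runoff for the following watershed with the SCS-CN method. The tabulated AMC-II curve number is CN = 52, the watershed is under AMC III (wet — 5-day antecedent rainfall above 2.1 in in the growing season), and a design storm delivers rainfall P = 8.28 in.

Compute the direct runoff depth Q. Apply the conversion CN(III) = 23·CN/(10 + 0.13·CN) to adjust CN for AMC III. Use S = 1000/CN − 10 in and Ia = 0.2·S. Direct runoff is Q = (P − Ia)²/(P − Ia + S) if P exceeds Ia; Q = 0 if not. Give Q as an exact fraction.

CN(III) from CN(II)=52: (23·52)/(10 + 0.13·52) = 29900/419 ≈ 71.360
S = 1000/(29900/419) − 10 = 1200/299 in ≈ 4.013 in
Ia = 0.2·(1200/299) = 240/299 in ≈ 0.803 in
P − Ia = 8.280 − 0.803 = 55893/7475 ≈ 7.477 in (> 0, runoff occurs)
Q = (55893/7475)²/((55893/7475) + 1200/299) = (3124027449/55875625)/(85893/7475) = 1041342483/214016725 in ≈ 4.866 in

Q = 1041342483/214016725 in ≈ 4.866 in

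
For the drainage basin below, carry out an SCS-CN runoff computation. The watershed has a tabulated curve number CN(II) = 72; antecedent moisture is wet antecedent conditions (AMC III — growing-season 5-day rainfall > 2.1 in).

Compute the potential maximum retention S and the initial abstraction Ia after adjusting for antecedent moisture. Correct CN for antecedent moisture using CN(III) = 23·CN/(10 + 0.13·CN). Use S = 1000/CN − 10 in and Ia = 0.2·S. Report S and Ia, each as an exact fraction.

S = 350/207 in ≈ 1.691 in; Ia = 70/207 in ≈ 0.338 in

Adjust CN=72 to AMC III: 23·72/(10 + 0.13·72) → 1656 ÷ (484/25) = 10350/121 ≈ 85.537
Max retention: S = 1000/(10350/121) − 10 = 350/207 in (≈ 1.691 in)
Initial abstraction Ia = S/5 = (350/207)/5 = 70/207 ≈ 0.338 in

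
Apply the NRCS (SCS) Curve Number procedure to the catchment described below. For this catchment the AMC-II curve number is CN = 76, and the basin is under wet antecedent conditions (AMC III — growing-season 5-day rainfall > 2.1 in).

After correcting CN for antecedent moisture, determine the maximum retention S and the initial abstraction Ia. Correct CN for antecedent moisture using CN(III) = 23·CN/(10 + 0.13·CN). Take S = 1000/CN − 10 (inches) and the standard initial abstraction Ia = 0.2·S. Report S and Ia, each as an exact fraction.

Adjust CN=76 to AMC III: 23·76/(10 + 0.13·76) → 1748 ÷ (497/25) = 43700/497 ≈ 87.928
S = 1000/(43700/497) − 10 = 600/437 in ≈ 1.373 in
Ia = 0.2S: 0.2·1.373 = 0.275 in (exactly 120/437)

S = 600/437 in ≈ 1.373 in; Ia = 120/437 in ≈ 0.275 in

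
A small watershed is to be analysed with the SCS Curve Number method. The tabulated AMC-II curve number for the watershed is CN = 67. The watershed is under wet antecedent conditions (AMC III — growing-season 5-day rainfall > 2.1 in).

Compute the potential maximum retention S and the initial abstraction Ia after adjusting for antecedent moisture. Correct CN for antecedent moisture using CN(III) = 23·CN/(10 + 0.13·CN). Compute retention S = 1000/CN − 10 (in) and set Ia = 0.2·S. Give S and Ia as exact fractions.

S = 3300/1541 in ≈ 2.141 in; Ia = 660/1541 in ≈ 0.428 in

Wet (AMC III): CN(III) = 23·67/(10 + 0.13·67) = 1541/(1871/100) = 154100/1871 ≈ 82.362
S = 1000/(154100/1871) − 10 = 3300/1541 in ≈ 2.141 in
Initial abstraction Ia = S/5 = (3300/1541)/5 = 660/1541 ≈ 0.428 in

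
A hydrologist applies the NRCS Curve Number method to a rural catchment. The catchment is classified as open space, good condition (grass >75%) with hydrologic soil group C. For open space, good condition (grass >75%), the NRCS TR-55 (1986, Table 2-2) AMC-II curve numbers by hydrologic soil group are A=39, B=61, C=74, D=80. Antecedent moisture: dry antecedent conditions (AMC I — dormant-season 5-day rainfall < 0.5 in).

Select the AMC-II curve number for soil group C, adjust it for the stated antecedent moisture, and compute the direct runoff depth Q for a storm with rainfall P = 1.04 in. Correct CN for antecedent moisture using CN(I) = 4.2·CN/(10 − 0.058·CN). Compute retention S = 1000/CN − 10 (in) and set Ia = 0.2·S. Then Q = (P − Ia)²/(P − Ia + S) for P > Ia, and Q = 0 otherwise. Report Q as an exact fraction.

NRCS table: open space, good condition (grass >75%), soil group C → CN(II) = 74
CN(I) from CN(II)=74: (4.2·74)/(10 − 0.058·74) = 77700/1427 ≈ 54.450
Retention S: 1000/CN − 10 with CN=54.450 → S = 6500/777 ≈ 8.366 in
Initial abstraction Ia = S/5 = (6500/777)/5 = 1300/777 ≈ 1.673 in
P = 1.040 ≤ Ia = 1.673 in: entire storm abstracted, Q = 0.

Q = 0 in ≈ 0.000 in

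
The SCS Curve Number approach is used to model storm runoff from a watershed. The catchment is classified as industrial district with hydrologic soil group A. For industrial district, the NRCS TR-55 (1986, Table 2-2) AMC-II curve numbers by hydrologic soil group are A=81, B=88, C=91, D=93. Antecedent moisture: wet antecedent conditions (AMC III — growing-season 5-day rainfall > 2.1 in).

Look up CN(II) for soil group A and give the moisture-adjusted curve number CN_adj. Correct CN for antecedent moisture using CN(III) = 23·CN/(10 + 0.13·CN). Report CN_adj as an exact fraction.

CN_adj = 186300/2053 ≈ 90.745

NRCS table: industrial district, soil group A → CN(II) = 81
CN(III) from CN(II)=81: (23·81)/(10 + 0.13·81) = 186300/2053 ≈ 90.745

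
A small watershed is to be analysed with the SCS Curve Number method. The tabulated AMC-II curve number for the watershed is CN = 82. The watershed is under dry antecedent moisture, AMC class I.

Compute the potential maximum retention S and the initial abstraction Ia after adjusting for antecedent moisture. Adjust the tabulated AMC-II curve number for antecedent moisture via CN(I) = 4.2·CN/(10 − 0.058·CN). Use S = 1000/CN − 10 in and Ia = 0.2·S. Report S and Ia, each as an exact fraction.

S = 1500/287 in ≈ 5.226 in; Ia = 300/287 in ≈ 1.045 in

CN(I) from CN(II)=82: (4.2·82)/(10 − 0.058·82) = 28700/437 ≈ 65.675
Max retention: S = 1000/(28700/437) − 10 = 1500/287 in (≈ 5.226 in)
Ia = 0.2S: 0.2·5.226 = 1.045 in (exactly 300/287)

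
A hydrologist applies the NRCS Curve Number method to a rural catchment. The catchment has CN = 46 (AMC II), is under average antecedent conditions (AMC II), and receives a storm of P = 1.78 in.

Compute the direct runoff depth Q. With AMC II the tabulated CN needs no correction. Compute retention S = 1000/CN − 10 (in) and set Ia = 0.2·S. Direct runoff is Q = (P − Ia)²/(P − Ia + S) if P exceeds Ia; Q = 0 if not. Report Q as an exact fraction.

Q = 0 in ≈ 0.000 in

Average conditions: CN = 46 (no AMC adjustment).
Max retention: S = 1000/46 − 10 = 270/23 in (≈ 11.739 in)
Ia = 0.2S: 0.2·11.739 = 2.348 in (exactly 54/23)
P = 1.780 ≤ Ia = 2.348 in: entire storm abstracted, Q = 0.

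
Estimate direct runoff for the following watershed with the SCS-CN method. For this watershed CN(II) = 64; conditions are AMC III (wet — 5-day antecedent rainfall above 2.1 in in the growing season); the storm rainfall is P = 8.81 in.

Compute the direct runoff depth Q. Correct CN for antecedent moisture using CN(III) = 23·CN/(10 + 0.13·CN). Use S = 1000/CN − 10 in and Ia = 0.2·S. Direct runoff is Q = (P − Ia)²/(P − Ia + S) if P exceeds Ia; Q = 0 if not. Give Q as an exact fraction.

Q = 91565761/14238725 in ≈ 6.431 in

CN(III) from CN(II)=64: (23·64)/(10 + 0.13·64) = 18400/229 ≈ 80.349
Max retention: S = 1000/(18400/229) − 10 = 225/92 in (≈ 2.446 in)
Initial abstraction Ia = S/5 = (225/92)/5 = 45/92 ≈ 0.489 in
Excess rainfall: 8.810 − 0.489 = 8.321 in; P > Ia so Q > 0
Runoff Q = (P−Ia)²/(P−Ia+S) = (8.321)²/(8.321+2.446) = 91565761/14238725 ≈ 6.431 in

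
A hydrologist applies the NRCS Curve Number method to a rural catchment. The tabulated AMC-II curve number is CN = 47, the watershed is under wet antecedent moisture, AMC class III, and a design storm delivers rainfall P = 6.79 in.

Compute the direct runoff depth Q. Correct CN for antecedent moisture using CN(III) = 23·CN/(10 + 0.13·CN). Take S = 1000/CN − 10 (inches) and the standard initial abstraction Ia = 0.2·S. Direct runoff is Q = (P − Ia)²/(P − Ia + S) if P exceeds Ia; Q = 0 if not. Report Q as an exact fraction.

Wet (AMC III): CN(III) = 23·47/(10 + 0.13·47) = 1081/(1611/100) = 108100/1611 ≈ 67.101
Retention S: 1000/CN − 10 with CN=67.101 → S = 5300/1081 ≈ 4.903 in
Initial abstraction Ia = S/5 = (5300/1081)/5 = 1060/1081 ≈ 0.981 in
Since P=6.790 > Ia=0.981: effective rainfall P−Ia = 627999/108100 in
Q: (627999/108100)² ÷ (1157999/108100) = 394382744001/125179691900 in (≈ 3.151 in)

Q = 394382744001/125179691900 in ≈ 3.151 in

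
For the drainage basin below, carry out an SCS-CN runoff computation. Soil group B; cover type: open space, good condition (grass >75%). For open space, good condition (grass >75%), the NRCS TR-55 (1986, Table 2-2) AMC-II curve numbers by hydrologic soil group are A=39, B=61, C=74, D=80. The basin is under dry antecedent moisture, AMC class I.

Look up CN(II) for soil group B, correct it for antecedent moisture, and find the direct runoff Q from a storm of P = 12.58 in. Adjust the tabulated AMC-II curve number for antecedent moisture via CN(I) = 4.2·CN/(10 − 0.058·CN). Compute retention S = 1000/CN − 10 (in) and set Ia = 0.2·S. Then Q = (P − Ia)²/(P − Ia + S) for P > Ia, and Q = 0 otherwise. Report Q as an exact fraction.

NRCS table: open space, good condition (grass >75%), soil group B → CN(II) = 61
CN(I) from CN(II)=61: (4.2·61)/(10 − 0.058·61) = 42700/1077 ≈ 39.647
Max retention: S = 1000/(42700/1077) − 10 = 6500/427 in (≈ 15.222 in)
Initial abstraction Ia = S/5 = (6500/427)/5 = 1300/427 ≈ 3.044 in
Since P=12.580 > Ia=3.044: effective rainfall P−Ia = 203583/21350 in
Q = (203583/21350)²/((203583/21350) + 6500/427) = (41446037889/455822500)/(528583/21350) = 41446037889/11285247050 in ≈ 3.673 in

Q = 41446037889/11285247050 in ≈ 3.673 in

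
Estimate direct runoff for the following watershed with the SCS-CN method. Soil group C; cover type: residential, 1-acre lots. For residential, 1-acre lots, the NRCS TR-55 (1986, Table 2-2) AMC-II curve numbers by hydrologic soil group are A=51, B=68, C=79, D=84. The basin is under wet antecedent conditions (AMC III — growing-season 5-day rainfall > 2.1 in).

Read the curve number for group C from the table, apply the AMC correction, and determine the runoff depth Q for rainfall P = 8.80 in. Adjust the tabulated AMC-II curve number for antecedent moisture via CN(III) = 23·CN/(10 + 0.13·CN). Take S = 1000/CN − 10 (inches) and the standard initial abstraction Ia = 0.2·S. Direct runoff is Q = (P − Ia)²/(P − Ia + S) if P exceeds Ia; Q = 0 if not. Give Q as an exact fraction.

NRCS table: residential, 1-acre lots, soil group C → CN(II) = 79
Wet (AMC III): CN(III) = 23·79/(10 + 0.13·79) = 1817/(2027/100) = 181700/2027 ≈ 89.640
S = 1000/(181700/2027) − 10 = 2100/1817 in ≈ 1.156 in
Ia = 0.2·(2100/1817) = 420/1817 in ≈ 0.231 in
Excess rainfall: 8.800 − 0.231 = 8.569 in; P > Ia so Q > 0
Q: (77848/9085)² ÷ (88348/9085) = 1515077776/200660395 in (≈ 7.550 in)

Q = 1515077776/200660395 in ≈ 7.550 in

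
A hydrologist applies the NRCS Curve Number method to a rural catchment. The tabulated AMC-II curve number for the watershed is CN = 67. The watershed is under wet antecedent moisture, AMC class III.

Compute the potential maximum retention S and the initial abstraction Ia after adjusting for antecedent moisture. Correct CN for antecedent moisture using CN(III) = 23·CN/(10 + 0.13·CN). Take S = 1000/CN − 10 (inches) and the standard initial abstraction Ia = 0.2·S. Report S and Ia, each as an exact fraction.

S = 3300/1541 in ≈ 2.141 in; Ia = 660/1541 in ≈ 0.428 in

Adjust CN=67 to AMC III: 23·67/(10 + 0.13·67) → 1541 ÷ (1871/100) = 154100/1871 ≈ 82.362
Max retention: S = 1000/(154100/1871) − 10 = 3300/1541 in (≈ 2.141 in)
Ia = 0.2S: 0.2·2.141 = 0.428 in (exactly 660/1541)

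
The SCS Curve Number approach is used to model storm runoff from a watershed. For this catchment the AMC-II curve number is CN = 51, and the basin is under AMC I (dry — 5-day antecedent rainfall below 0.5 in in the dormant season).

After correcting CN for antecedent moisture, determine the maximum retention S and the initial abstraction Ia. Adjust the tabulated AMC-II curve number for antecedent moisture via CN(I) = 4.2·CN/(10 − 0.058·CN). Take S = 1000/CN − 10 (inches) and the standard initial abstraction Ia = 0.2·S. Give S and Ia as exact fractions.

S = 3500/153 in ≈ 22.876 in; Ia = 700/153 in ≈ 4.575 in

Dry (AMC I): CN(I) = 4.2·51/(10 − 0.058·51) = (1071/5)/(3521/500) = 15300/503 ≈ 30.417
S = 1000/(15300/503) − 10 = 3500/153 in ≈ 22.876 in
Ia = 0.2·(3500/153) = 700/153 in ≈ 4.575 in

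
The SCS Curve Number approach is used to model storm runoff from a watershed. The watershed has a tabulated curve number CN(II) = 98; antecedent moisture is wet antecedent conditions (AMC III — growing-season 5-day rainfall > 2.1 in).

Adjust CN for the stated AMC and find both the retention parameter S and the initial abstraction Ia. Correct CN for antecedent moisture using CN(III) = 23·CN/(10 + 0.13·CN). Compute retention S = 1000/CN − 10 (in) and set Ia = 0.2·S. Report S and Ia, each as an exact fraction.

S = 100/1127 in ≈ 0.089 in; Ia = 20/1127 in ≈ 0.018 in

CN(III) from CN(II)=98: (23·98)/(10 + 0.13·98) = 112700/1137 ≈ 99.120
S = 1000/(112700/1137) − 10 = 100/1127 in ≈ 0.089 in
Initial abstraction Ia = S/5 = (100/1127)/5 = 20/1127 ≈ 0.018 in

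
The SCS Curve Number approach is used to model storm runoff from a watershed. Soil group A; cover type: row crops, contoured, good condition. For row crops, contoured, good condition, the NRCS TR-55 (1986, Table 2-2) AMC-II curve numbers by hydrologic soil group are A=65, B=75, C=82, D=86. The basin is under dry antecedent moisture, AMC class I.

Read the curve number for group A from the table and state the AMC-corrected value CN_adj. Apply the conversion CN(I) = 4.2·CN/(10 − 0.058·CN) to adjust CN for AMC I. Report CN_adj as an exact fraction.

CN_adj = 3900/89 ≈ 43.820

NRCS table: row crops, contoured, good condition, soil group A → CN(II) = 65
Dry (AMC I): CN(I) = 4.2·65/(10 − 0.058·65) = 273/(623/100) = 3900/89 ≈ 43.820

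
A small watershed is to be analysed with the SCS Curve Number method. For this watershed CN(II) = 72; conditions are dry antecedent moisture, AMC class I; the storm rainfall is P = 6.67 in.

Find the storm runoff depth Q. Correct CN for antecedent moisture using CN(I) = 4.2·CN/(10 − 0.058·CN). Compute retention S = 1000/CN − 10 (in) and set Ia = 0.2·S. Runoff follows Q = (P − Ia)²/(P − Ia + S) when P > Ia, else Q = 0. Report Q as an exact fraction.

CN(I) from CN(II)=72: (4.2·72)/(10 − 0.058·72) = 675/13 ≈ 51.923
S = 1000/(675/13) − 10 = 250/27 in ≈ 9.259 in
Ia = 0.2·(250/27) = 50/27 in ≈ 1.852 in
Since P=6.670 > Ia=1.852: effective rainfall P−Ia = 13009/2700 in
Q = (13009/2700)²/((13009/2700) + 250/27) = (169234081/7290000)/(38009/2700) = 169234081/102624300 in ≈ 1.649 in

Q = 169234081/102624300 in ≈ 1.649 in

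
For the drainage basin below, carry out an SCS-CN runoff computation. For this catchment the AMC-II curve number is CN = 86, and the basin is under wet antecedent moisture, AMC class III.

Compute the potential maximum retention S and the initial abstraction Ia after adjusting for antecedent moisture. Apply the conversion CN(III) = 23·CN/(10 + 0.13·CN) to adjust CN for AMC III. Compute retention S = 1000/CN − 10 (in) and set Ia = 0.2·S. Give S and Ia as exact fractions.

Adjust CN=86 to AMC III: 23·86/(10 + 0.13·86) → 1978 ÷ (1059/50) = 98900/1059 ≈ 93.390
Max retention: S = 1000/(98900/1059) − 10 = 700/989 in (≈ 0.708 in)
Initial abstraction Ia = S/5 = (700/989)/5 = 140/989 ≈ 0.142 in

S = 700/989 in ≈ 0.708 in; Ia = 140/989 in ≈ 0.142 in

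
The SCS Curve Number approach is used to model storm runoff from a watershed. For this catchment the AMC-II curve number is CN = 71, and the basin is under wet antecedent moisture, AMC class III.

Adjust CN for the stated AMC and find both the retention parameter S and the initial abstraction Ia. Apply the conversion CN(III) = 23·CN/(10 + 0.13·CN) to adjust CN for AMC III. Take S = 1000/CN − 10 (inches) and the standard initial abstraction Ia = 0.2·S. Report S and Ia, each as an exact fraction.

Adjust CN=71 to AMC III: 23·71/(10 + 0.13·71) → 1633 ÷ (1923/100) = 163300/1923 ≈ 84.919
Max retention: S = 1000/(163300/1923) − 10 = 2900/1633 in (≈ 1.776 in)
Ia = 0.2·(2900/1633) = 580/1633 in ≈ 0.355 in

S = 2900/1633 in ≈ 1.776 in; Ia = 580/1633 in ≈ 0.355 in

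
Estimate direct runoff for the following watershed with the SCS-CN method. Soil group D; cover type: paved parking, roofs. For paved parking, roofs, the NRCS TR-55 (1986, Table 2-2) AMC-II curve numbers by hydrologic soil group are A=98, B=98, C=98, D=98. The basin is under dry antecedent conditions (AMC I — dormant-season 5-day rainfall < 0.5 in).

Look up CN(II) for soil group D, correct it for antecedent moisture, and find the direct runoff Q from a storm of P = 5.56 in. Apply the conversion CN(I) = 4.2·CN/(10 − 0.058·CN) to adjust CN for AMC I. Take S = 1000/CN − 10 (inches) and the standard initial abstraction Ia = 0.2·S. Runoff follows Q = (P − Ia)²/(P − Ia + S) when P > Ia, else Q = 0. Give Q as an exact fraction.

NRCS table: paved parking, roofs, soil group D → CN(II) = 98
CN(I) from CN(II)=98: (4.2·98)/(10 − 0.058·98) = 102900/1079 ≈ 95.366
S = 1000/(102900/1079) − 10 = 500/1029 in ≈ 0.486 in
Ia = 0.2S: 0.2·0.486 = 0.097 in (exactly 100/1029)
Since P=5.560 > Ia=0.097: effective rainfall P−Ia = 140531/25725 in
Runoff Q = (P−Ia)²/(P−Ia+S) = (5.463)²/(5.463+0.486) = 19748961961/3936722475 ≈ 5.017 in

Q = 19748961961/3936722475 in ≈ 5.017 in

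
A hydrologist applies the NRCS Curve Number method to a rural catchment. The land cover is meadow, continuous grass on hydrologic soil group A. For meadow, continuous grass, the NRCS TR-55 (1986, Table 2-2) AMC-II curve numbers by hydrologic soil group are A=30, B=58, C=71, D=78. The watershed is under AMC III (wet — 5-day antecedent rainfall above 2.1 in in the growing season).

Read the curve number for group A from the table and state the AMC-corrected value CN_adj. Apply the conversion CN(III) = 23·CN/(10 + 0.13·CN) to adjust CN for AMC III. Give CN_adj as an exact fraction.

CN_adj = 6900/139 ≈ 49.640

NRCS table: meadow, continuous grass, soil group A → CN(II) = 30
CN(III) from CN(II)=30: (23·30)/(10 + 0.13·30) = 6900/139 ≈ 49.640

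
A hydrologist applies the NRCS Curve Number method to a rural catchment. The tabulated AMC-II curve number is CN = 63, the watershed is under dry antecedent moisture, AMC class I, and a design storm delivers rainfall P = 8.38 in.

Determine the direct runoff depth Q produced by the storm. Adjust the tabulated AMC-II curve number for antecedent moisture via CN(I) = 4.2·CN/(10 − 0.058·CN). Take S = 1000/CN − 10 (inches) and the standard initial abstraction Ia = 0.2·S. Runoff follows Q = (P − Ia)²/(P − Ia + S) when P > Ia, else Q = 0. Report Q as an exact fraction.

Adjust CN=63 to AMC I: 4.2·63/(10 − 0.058·63) → (1323/5) ÷ (3173/500) = 132300/3173 ≈ 41.696
S = 1000/(132300/3173) − 10 = 18500/1323 in ≈ 13.983 in
Initial abstraction Ia = S/5 = (18500/1323)/5 = 3700/1323 ≈ 2.797 in
P − Ia = 8.380 − 2.797 = 369337/66150 ≈ 5.583 in (> 0, runoff occurs)
Runoff Q = (P−Ia)²/(P−Ia+S) = (5.583)²/(5.583+13.983) = 136409819569/85620392550 ≈ 1.593 in

Q = 136409819569/85620392550 in ≈ 1.593 in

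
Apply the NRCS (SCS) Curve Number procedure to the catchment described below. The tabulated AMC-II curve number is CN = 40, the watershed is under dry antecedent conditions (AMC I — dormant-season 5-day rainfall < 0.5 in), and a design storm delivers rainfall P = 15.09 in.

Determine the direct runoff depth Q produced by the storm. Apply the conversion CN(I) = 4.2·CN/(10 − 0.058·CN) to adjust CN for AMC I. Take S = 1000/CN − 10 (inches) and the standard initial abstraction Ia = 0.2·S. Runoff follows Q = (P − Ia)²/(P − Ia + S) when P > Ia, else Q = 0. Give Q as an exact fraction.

Q = 30946969/21394100 in ≈ 1.447 in

CN(I) from CN(II)=40: (4.2·40)/(10 − 0.058·40) = 175/8 ≈ 21.875
Max retention: S = 1000/(175/8) − 10 = 250/7 in (≈ 35.714 in)
Ia = 0.2S: 0.2·35.714 = 7.143 in (exactly 50/7)
P − Ia = 15.090 − 7.143 = 5563/700 ≈ 7.947 in (> 0, runoff occurs)
Runoff Q = (P−Ia)²/(P−Ia+S) = (7.947)²/(7.947+35.714) = 30946969/21394100 ≈ 1.447 in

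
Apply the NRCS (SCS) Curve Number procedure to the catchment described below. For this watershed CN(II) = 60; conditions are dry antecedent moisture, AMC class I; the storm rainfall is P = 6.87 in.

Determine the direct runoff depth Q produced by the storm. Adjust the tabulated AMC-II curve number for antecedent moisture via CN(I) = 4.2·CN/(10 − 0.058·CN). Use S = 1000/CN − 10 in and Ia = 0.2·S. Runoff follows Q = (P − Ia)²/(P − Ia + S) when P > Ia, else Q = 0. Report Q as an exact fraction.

Adjust CN=60 to AMC I: 4.2·60/(10 − 0.058·60) → 252 ÷ (163/25) = 6300/163 ≈ 38.650
Max retention: S = 1000/(6300/163) − 10 = 1000/63 in (≈ 15.873 in)
Initial abstraction Ia = S/5 = (1000/63)/5 = 200/63 ≈ 3.175 in
Excess rainfall: 6.870 − 3.175 = 3.695 in; P > Ia so Q > 0
Q = (23281/6300)²/((23281/6300) + 1000/63) = (542004961/39690000)/(123281/6300) = 542004961/776670300 in ≈ 0.698 in

Q = 542004961/776670300 in ≈ 0.698 in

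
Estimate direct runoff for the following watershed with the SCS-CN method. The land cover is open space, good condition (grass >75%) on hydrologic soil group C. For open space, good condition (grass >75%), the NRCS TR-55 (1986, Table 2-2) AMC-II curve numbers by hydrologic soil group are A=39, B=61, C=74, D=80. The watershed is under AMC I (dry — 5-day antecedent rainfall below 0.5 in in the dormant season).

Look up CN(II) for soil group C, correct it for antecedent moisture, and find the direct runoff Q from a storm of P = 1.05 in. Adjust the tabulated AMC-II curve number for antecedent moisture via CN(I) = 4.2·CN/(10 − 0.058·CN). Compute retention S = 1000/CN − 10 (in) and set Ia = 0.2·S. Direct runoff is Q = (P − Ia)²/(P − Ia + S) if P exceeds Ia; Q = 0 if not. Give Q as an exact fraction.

Q = 0 in ≈ 0.000 in

NRCS table: open space, good condition (grass >75%), soil group C → CN(II) = 74
Adjust CN=74 to AMC I: 4.2·74/(10 − 0.058·74) → (1554/5) ÷ (1427/250) = 77700/1427 ≈ 54.450
Max retention: S = 1000/(77700/1427) − 10 = 6500/777 in (≈ 8.366 in)
Ia = 0.2·(6500/777) = 1300/777 in ≈ 1.673 in
P = 1.050 ≤ Ia = 1.673 in: entire storm abstracted, Q = 0.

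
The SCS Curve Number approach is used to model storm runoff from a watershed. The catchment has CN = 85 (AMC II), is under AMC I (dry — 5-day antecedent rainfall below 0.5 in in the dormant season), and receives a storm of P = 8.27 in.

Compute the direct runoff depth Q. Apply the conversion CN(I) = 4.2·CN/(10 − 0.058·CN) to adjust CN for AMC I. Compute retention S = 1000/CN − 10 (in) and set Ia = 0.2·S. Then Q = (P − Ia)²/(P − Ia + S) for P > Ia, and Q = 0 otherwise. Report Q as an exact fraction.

Adjust CN=85 to AMC I: 4.2·85/(10 − 0.058·85) → 357 ÷ (507/100) = 11900/169 ≈ 70.414
Max retention: S = 1000/(11900/169) − 10 = 500/119 in (≈ 4.202 in)
Ia = 0.2S: 0.2·4.202 = 0.840 in (exactly 100/119)
Since P=8.270 > Ia=0.840: effective rainfall P−Ia = 88413/11900 in
Q = (88413/11900)²/((88413/11900) + 500/119) = (7816858569/141610000)/(138413/11900) = 7816858569/1647114700 in ≈ 4.746 in

Q = 7816858569/1647114700 in ≈ 4.746 in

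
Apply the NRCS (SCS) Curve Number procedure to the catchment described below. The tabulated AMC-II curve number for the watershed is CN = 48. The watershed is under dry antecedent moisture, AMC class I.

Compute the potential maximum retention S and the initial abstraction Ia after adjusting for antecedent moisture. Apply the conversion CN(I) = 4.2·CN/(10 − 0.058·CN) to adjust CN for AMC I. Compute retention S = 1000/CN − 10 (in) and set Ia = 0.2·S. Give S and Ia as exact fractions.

CN(I) from CN(II)=48: (4.2·48)/(10 − 0.058·48) = 12600/451 ≈ 27.938
S = 1000/(12600/451) − 10 = 1625/63 in ≈ 25.794 in
Ia = 0.2·(1625/63) = 325/63 in ≈ 5.159 in

S = 1625/63 in ≈ 25.794 in; Ia = 325/63 in ≈ 5.159 in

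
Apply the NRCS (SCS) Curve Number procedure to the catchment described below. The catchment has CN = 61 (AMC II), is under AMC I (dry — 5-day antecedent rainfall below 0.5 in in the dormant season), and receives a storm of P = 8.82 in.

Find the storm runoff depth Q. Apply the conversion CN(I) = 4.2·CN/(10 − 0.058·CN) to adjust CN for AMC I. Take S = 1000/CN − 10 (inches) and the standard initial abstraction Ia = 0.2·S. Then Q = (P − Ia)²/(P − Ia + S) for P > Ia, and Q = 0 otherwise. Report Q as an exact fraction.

CN(I) from CN(II)=61: (4.2·61)/(10 − 0.058·61) = 42700/1077 ≈ 39.647
Max retention: S = 1000/(42700/1077) − 10 = 6500/427 in (≈ 15.222 in)
Initial abstraction Ia = S/5 = (6500/427)/5 = 1300/427 ≈ 3.044 in
Since P=8.820 > Ia=3.044: effective rainfall P−Ia = 123307/21350 in
Q = (123307/21350)²/((123307/21350) + 6500/427) = (15204616249/455822500)/(448307/21350) = 15204616249/9571354450 in ≈ 1.589 in

Q = 15204616249/9571354450 in ≈ 1.589 in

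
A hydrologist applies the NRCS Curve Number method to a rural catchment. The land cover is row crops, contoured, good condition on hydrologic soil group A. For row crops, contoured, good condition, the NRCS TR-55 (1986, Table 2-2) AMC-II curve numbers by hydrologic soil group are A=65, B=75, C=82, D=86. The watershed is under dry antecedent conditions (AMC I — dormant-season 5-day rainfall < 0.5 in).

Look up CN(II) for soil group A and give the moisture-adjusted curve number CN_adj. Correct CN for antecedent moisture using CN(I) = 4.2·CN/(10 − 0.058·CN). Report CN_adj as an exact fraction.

NRCS table: row crops, contoured, good condition, soil group A → CN(II) = 65
Dry (AMC I): CN(I) = 4.2·65/(10 − 0.058·65) = 273/(623/100) = 3900/89 ≈ 43.820

CN_adj = 3900/89 ≈ 43.820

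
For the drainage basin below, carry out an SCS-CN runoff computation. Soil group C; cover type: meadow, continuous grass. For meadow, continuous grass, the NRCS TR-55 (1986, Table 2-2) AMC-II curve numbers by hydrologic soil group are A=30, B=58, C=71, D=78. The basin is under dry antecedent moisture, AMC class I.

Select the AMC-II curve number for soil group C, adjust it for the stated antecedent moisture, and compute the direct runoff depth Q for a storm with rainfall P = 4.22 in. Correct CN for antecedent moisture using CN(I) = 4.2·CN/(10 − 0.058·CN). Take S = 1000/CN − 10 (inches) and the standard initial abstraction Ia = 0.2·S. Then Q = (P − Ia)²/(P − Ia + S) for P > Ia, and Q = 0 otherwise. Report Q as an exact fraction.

Q = 28764499201/66692504550 in ≈ 0.431 in

NRCS table: meadow, continuous grass, soil group C → CN(II) = 71
CN(I) from CN(II)=71: (4.2·71)/(10 − 0.058·71) = 149100/2941 ≈ 50.697
Max retention: S = 1000/(149100/2941) − 10 = 14500/1491 in (≈ 9.725 in)
Initial abstraction Ia = S/5 = (14500/1491)/5 = 2900/1491 ≈ 1.945 in
Since P=4.220 > Ia=1.945: effective rainfall P−Ia = 169601/74550 in
Q = (169601/74550)²/((169601/74550) + 14500/1491) = (28764499201/5557702500)/(894601/74550) = 28764499201/66692504550 in ≈ 0.431 in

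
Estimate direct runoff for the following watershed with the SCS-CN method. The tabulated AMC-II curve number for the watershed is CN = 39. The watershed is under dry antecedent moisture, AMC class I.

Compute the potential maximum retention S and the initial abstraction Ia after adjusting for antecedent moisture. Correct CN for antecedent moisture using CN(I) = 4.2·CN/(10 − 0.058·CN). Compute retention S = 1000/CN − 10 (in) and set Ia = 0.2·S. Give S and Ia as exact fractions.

S = 30500/819 in ≈ 37.241 in; Ia = 6100/819 in ≈ 7.448 in

CN(I) from CN(II)=39: (4.2·39)/(10 − 0.058·39) = 81900/3869 ≈ 21.168
Max retention: S = 1000/(81900/3869) − 10 = 30500/819 in (≈ 37.241 in)
Ia = 0.2·(30500/819) = 6100/819 in ≈ 7.448 in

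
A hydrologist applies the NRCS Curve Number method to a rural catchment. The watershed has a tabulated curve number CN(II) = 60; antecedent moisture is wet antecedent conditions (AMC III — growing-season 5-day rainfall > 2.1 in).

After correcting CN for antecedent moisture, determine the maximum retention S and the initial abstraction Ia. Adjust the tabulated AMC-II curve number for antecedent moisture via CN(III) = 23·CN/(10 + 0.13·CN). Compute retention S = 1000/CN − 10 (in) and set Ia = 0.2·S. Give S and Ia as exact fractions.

Wet (AMC III): CN(III) = 23·60/(10 + 0.13·60) = 1380/(89/5) = 6900/89 ≈ 77.528
S = 1000/(6900/89) − 10 = 200/69 in ≈ 2.899 in
Initial abstraction Ia = S/5 = (200/69)/5 = 40/69 ≈ 0.580 in

S = 200/69 in ≈ 2.899 in; Ia = 40/69 in ≈ 0.580 in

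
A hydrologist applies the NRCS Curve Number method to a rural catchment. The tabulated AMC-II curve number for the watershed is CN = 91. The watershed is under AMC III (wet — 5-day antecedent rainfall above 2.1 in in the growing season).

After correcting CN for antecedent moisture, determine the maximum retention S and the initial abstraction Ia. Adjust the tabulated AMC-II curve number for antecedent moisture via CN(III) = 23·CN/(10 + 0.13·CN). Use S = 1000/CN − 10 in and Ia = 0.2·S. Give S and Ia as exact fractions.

CN(III) from CN(II)=91: (23·91)/(10 + 0.13·91) = 209300/2183 ≈ 95.877
Retention S: 1000/CN − 10 with CN=95.877 → S = 900/2093 ≈ 0.430 in
Ia = 0.2S: 0.2·0.430 = 0.086 in (exactly 180/2093)

S = 900/2093 in ≈ 0.430 in; Ia = 180/2093 in ≈ 0.086 in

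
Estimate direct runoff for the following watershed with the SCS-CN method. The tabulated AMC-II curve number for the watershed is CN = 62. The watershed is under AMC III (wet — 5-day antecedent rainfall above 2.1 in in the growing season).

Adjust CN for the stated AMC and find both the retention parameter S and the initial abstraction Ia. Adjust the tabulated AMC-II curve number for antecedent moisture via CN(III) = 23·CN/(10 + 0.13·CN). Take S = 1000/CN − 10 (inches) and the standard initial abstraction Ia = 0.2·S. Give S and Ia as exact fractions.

S = 1900/713 in ≈ 2.665 in; Ia = 380/713 in ≈ 0.533 in

Adjust CN=62 to AMC III: 23·62/(10 + 0.13·62) → 1426 ÷ (903/50) = 71300/903 ≈ 78.959
Retention S: 1000/CN − 10 with CN=78.959 → S = 1900/713 ≈ 2.665 in
Initial abstraction Ia = S/5 = (1900/713)/5 = 380/713 ≈ 0.533 in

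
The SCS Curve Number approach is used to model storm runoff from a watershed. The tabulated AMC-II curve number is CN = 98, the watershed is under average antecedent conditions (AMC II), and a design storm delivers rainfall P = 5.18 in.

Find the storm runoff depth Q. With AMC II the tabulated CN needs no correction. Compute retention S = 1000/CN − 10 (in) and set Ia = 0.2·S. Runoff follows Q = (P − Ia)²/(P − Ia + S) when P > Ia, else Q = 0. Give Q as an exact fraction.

Q = 158533281/32072950 in ≈ 4.943 in

Average conditions: CN = 98 (no AMC adjustment).
Retention S: 1000/CN − 10 with CN=98.000 → S = 10/49 ≈ 0.204 in
Ia = 0.2·(10/49) = 2/49 in ≈ 0.041 in
Excess rainfall: 5.180 − 0.041 = 5.139 in; P > Ia so Q > 0
Q = (12591/2450)²/((12591/2450) + 10/49) = (158533281/6002500)/(13091/2450) = 158533281/32072950 in ≈ 4.943 in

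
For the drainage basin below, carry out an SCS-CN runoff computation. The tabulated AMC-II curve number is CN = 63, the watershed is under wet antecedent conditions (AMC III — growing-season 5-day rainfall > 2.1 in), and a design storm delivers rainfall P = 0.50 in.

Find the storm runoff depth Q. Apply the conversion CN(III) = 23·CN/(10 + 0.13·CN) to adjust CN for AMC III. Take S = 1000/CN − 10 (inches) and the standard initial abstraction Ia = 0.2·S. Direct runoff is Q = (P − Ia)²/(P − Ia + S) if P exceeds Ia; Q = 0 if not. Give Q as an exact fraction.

Wet (AMC III): CN(III) = 23·63/(10 + 0.13·63) = 1449/(1819/100) = 144900/1819 ≈ 79.659
Max retention: S = 1000/(144900/1819) − 10 = 3700/1449 in (≈ 2.553 in)
Ia = 0.2·(3700/1449) = 740/1449 in ≈ 0.511 in
P = 0.500 ≤ Ia = 0.511 in: entire storm abstracted, Q = 0.

Q = 0 in ≈ 0.000 in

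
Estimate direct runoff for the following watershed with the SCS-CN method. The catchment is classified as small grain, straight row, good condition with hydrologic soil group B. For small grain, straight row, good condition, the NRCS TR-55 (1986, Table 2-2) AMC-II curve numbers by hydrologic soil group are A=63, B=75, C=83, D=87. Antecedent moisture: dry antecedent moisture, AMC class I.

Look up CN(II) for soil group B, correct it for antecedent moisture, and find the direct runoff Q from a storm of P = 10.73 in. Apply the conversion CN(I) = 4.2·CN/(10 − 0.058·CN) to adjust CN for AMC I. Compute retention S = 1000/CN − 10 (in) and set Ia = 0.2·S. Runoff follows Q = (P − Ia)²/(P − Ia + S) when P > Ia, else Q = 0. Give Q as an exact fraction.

Q = 3317644801/677873700 in ≈ 4.894 in

NRCS table: small grain, straight row, good condition, soil group B → CN(II) = 75
CN(I) from CN(II)=75: (4.2·75)/(10 − 0.058·75) = 6300/113 ≈ 55.752
Retention S: 1000/CN − 10 with CN=55.752 → S = 500/63 ≈ 7.937 in
Ia = 0.2S: 0.2·7.937 = 1.587 in (exactly 100/63)
Excess rainfall: 10.730 − 1.587 = 9.143 in; P > Ia so Q > 0
Q: (57599/6300)² ÷ (107599/6300) = 3317644801/677873700 in (≈ 4.894 in)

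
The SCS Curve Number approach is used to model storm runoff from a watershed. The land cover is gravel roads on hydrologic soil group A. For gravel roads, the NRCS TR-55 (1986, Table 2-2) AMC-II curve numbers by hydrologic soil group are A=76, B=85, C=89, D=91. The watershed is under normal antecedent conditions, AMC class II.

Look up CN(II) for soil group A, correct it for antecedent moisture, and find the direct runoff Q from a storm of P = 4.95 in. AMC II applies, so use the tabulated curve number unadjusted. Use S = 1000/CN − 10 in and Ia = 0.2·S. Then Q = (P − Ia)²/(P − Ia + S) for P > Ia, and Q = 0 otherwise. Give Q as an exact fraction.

Q = 897627/359860 in ≈ 2.494 in

NRCS table: gravel roads, soil group A → CN(II) = 76
AMC II — tabulated CN = 76 applies directly.
Retention S: 1000/CN − 10 with CN=76.000 → S = 60/19 ≈ 3.158 in
Ia = 0.2·(60/19) = 12/19 in ≈ 0.632 in
P − Ia = 4.950 − 0.632 = 1641/380 ≈ 4.318 in (> 0, runoff occurs)
Q = (1641/380)²/((1641/380) + 60/19) = (2692881/144400)/(2841/380) = 897627/359860 in ≈ 2.494 in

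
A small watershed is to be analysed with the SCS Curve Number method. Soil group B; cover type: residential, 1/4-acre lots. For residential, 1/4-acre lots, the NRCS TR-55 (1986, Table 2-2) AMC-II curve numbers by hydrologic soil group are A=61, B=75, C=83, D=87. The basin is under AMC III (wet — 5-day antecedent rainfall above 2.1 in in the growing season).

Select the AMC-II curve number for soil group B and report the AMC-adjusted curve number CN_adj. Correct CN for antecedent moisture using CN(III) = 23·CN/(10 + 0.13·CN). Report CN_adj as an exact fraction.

NRCS table: residential, 1/4-acre lots, soil group B → CN(II) = 75
Adjust CN=75 to AMC III: 23·75/(10 + 0.13·75) → 1725 ÷ (79/4) = 6900/79 ≈ 87.342

CN_adj = 6900/79 ≈ 87.342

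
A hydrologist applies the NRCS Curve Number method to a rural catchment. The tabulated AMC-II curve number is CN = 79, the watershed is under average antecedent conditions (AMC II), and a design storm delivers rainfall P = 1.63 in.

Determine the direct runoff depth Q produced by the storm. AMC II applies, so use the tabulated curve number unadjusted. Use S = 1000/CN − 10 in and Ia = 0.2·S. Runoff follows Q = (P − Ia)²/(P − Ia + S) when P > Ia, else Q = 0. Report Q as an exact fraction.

AMC II — tabulated CN = 79 applies directly.
Max retention: S = 1000/79 − 10 = 210/79 in (≈ 2.658 in)
Initial abstraction Ia = S/5 = (210/79)/5 = 42/79 ≈ 0.532 in
P − Ia = 1.630 − 0.532 = 8677/7900 ≈ 1.098 in (> 0, runoff occurs)
Runoff Q = (P−Ia)²/(P−Ia+S) = (1.098)²/(1.098+2.658) = 75290329/234448300 ≈ 0.321 in

Q = 75290329/234448300 in ≈ 0.321 in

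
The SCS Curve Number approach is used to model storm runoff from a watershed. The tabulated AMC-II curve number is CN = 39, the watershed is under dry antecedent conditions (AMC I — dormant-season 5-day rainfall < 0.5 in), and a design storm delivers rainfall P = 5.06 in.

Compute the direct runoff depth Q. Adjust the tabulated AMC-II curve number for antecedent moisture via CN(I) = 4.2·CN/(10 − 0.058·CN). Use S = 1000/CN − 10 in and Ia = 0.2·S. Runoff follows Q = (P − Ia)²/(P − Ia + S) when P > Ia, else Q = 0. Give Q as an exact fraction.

Adjust CN=39 to AMC I: 4.2·39/(10 − 0.058·39) → (819/5) ÷ (3869/500) = 81900/3869 ≈ 21.168
Retention S: 1000/CN − 10 with CN=21.168 → S = 30500/819 ≈ 37.241 in
Ia = 0.2S: 0.2·37.241 = 7.448 in (exactly 6100/819)
P = 5.060 ≤ Ia = 7.448 in: entire storm abstracted, Q = 0.

Q = 0 in ≈ 0.000 in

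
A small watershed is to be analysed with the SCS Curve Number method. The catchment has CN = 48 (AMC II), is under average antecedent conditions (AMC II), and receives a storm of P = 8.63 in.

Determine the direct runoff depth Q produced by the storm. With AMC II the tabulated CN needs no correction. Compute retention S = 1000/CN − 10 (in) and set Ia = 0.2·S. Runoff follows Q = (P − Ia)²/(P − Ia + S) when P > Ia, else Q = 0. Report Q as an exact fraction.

AMC II — tabulated CN = 48 applies directly.
Max retention: S = 1000/48 − 10 = 65/6 in (≈ 10.833 in)
Ia = 0.2S: 0.2·10.833 = 2.167 in (exactly 13/6)
P − Ia = 8.630 − 2.167 = 1939/300 ≈ 6.463 in (> 0, runoff occurs)
Q = (1939/300)²/((1939/300) + 65/6) = (3759721/90000)/(5189/300) = 3759721/1556700 in ≈ 2.415 in

Q = 3759721/1556700 in ≈ 2.415 in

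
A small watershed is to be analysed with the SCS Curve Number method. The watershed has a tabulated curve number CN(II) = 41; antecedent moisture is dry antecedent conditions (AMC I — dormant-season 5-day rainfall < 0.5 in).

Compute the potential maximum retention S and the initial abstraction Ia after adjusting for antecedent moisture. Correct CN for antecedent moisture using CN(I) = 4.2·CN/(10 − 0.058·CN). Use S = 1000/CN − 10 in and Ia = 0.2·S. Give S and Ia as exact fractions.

S = 29500/861 in ≈ 34.262 in; Ia = 5900/861 in ≈ 6.852 in

CN(I) from CN(II)=41: (4.2·41)/(10 − 0.058·41) = 86100/3811 ≈ 22.592
Max retention: S = 1000/(86100/3811) − 10 = 29500/861 in (≈ 34.262 in)
Initial abstraction Ia = S/5 = (29500/861)/5 = 5900/861 ≈ 6.852 in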